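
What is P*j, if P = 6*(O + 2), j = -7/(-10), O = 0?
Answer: 42/5 ≈ 8.4000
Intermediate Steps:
j = 7/10 (j = -7*(-1/10) = 7/10 ≈ 0.70000)
P = 12 (P = 6*(0 + 2) = 6*2 = 12)
P*j = 12*(7/10) = 42/5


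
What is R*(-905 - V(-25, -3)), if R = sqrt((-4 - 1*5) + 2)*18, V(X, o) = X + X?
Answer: -15390*I*sqrt(7) ≈ -40718.0*I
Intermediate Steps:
V(X, o) = 2*X
R = 18*I*sqrt(7) (R = sqrt((-4 - 5) + 2)*18 = sqrt(-9 + 2)*18 = sqrt(-7)*18 = (I*sqrt(7))*18 = 18*I*sqrt(7) ≈ 47.624*I)
R*(-905 - V(-25, -3)) = (18*I*sqrt(7))*(-905 - 2*(-25)) = (18*I*sqrt(7))*(-905 - 1*(-50)) = (18*I*sqrt(7))*(-905 + 50) = (18*I*sqrt(7))*(-855) = -15390*I*sqrt(7)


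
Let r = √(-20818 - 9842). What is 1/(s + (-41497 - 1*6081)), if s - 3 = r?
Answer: -9515/452682257 - 2*I*√7665/2263411285 ≈ -2.1019e-5 - 7.7361e-8*I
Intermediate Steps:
r = 2*I*√7665 (r = √(-30660) = 2*I*√7665 ≈ 175.1*I)
s = 3 + 2*I*√7665 ≈ 3.0 + 175.1*I
1/(s + (-41497 - 1*6081)) = 1/((3 + 2*I*√7665) + (-41497 - 1*6081)) = 1/((3 + 2*I*√7665) + (-41497 - 6081)) = 1/((3 + 2*I*√7665) - 47578) = 1/(-47575 + 2*I*√7665)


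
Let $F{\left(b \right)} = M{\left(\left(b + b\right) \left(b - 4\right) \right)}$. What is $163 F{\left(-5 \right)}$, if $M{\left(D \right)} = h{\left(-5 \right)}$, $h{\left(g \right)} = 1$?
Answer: $163$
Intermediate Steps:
$M{\left(D \right)} = 1$
$F{\left(b \right)} = 1$
$163 F{\left(-5 \right)} = 163 \cdot 1 = 163$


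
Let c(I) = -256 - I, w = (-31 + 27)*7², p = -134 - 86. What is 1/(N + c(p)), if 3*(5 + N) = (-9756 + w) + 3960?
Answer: -3/6115 ≈ -0.00049060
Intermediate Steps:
p = -220
w = -196 (w = -4*49 = -196)
N = -6007/3 (N = -5 + ((-9756 - 196) + 3960)/3 = -5 + (-9952 + 3960)/3 = -5 + (⅓)*(-5992) = -5 - 5992/3 = -6007/3 ≈ -2002.3)
1/(N + c(p)) = 1/(-6007/3 + (-256 - 1*(-220))) = 1/(-6007/3 + (-256 + 220)) = 1/(-6007/3 - 36) = 1/(-6115/3) = -3/6115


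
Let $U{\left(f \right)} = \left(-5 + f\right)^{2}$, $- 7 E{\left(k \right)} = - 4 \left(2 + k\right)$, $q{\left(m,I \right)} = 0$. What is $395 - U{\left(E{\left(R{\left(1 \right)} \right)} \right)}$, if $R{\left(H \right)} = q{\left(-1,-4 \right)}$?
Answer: $\frac{18626}{49} \approx 380.12$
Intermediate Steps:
$R{\left(H \right)} = 0$
$E{\left(k \right)} = \frac{8}{7} + \frac{4 k}{7}$ ($E{\left(k \right)} = - \frac{\left(-4\right) \left(2 + k\right)}{7} = - \frac{-8 - 4 k}{7} = \frac{8}{7} + \frac{4 k}{7}$)
$395 - U{\left(E{\left(R{\left(1 \right)} \right)} \right)} = 395 - \left(-5 + \left(\frac{8}{7} + \frac{4}{7} \cdot 0\right)\right)^{2} = 395 - \left(-5 + \left(\frac{8}{7} + 0\right)\right)^{2} = 395 - \left(-5 + \frac{8}{7}\right)^{2} = 395 - \left(- \frac{27}{7}\right)^{2} = 395 - \frac{729}{49} = \frac{18626}{49}$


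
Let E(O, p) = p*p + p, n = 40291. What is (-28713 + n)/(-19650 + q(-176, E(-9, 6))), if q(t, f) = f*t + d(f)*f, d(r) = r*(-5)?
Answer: -5789/17931 ≈ -0.32285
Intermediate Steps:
d(r) = -5*r
E(O, p) = p + p**2 (E(O, p) = p**2 + p = p + p**2)
q(t, f) = -5*f**2 + f*t (q(t, f) = f*t + (-5*f)*f = f*t - 5*f**2 = -5*f**2 + f*t)
(-28713 + n)/(-19650 + q(-176, E(-9, 6))) = (-28713 + 40291)/(-19650 + (6*(1 + 6))*(-176 - 30*(1 + 6))) = 11578/(-19650 + (6*7)*(-176 - 30*7)) = 11578/(-19650 + 42*(-176 - 5*42)) = 11578/(-19650 + 42*(-176 - 210)) = 11578/(-19650 + 42*(-386)) = 11578/(-19650 - 16212) = 11578/(-35862) = 11578*(-1/35862) = -5789/17931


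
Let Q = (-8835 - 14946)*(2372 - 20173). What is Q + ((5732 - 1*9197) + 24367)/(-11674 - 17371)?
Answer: 12295491479243/29045 ≈ 4.2333e+8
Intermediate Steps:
Q = 423325581 (Q = -23781*(-17801) = 423325581)
Q + ((5732 - 1*9197) + 24367)/(-11674 - 17371) = 423325581 + ((5732 - 1*9197) + 24367)/(-11674 - 17371) = 423325581 + ((5732 - 9197) + 24367)/(-29045) = 423325581 + (-3465 + 24367)*(-1/29045) = 423325581 + 20902*(-1/29045) = 423325581 - 20902/29045 = 12295491479243/29045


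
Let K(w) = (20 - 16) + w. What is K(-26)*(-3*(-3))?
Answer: -198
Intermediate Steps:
K(w) = 4 + w
K(-26)*(-3*(-3)) = (4 - 26)*(-3*(-3)) = -22*9 = -198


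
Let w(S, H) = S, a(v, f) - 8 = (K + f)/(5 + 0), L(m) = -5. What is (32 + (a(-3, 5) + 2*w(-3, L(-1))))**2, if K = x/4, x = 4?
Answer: 30976/25 ≈ 1239.0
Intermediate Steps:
K = 1 (K = 4/4 = 4*(1/4) = 1)
a(v, f) = 41/5 + f/5 (a(v, f) = 8 + (1 + f)/(5 + 0) = 8 + (1 + f)/5 = 8 + (1 + f)*(1/5) = 8 + (1/5 + f/5) = 41/5 + f/5)
(32 + (a(-3, 5) + 2*w(-3, L(-1))))**2 = (32 + ((41/5 + (1/5)*5) + 2*(-3)))**2 = (32 + ((41/5 + 1) - 6))**2 = (32 + (46/5 - 6))**2 = (32 + 16/5)**2 = (176/5)**2 = 30976/25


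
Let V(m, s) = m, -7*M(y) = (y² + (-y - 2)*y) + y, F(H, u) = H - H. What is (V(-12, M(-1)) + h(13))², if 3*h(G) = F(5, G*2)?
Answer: 144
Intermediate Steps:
F(H, u) = 0
M(y) = -y/7 - y²/7 - y*(-2 - y)/7 (M(y) = -((y² + (-y - 2)*y) + y)/7 = -((y² + (-2 - y)*y) + y)/7 = -((y² + y*(-2 - y)) + y)/7 = -(y + y² + y*(-2 - y))/7 = -y/7 - y²/7 - y*(-2 - y)/7)
h(G) = 0 (h(G) = (⅓)*0 = 0)
(V(-12, M(-1)) + h(13))² = (-12 + 0)² = (-12)² = 144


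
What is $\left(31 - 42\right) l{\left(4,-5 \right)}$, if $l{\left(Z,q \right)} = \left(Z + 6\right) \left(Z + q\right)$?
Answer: $110$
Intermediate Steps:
$l{\left(Z,q \right)} = \left(6 + Z\right) \left(Z + q\right)$
$\left(31 - 42\right) l{\left(4,-5 \right)} = \left(31 - 42\right) \left(4^{2} + 6 \cdot 4 + 6 \left(-5\right) + 4 \left(-5\right)\right) = \left(31 - 42\right) \left(16 + 24 - 30 - 20\right) = \left(31 - 42\right) \left(-10\right) = \left(-11\right) \left(-10\right) = 110$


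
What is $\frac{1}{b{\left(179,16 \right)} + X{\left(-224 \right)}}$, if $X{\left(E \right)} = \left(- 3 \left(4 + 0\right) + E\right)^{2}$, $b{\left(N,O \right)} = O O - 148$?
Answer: $\frac{1}{55804} \approx 1.792 \cdot 10^{-5}$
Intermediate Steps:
$b{\left(N,O \right)} = -148 + O^{2}$ ($b{\left(N,O \right)} = O^{2} - 148 = -148 + O^{2}$)
$X{\left(E \right)} = \left(-12 + E\right)^{2}$ ($X{\left(E \right)} = \left(\left(-3\right) 4 + E\right)^{2} = \left(-12 + E\right)^{2}$)
$\frac{1}{b{\left(179,16 \right)} + X{\left(-224 \right)}} = \frac{1}{\left(-148 + 16^{2}\right) + \left(-12 - 224\right)^{2}} = \frac{1}{\left(-148 + 256\right) + \left(-236\right)^{2}} = \frac{1}{108 + 55696} = \frac{1}{55804}$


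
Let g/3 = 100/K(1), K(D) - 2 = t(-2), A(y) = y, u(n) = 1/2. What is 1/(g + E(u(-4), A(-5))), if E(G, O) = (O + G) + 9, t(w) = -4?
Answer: -2/291 ≈ -0.0068729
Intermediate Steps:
u(n) = ½
K(D) = -2 (K(D) = 2 - 4 = -2)
E(G, O) = 9 + G + O (E(G, O) = (G + O) + 9 = 9 + G + O)
g = -150 (g = 3*(100/(-2)) = 3*(100*(-½)) = 3*(-50) = -150)
1/(g + E(u(-4), A(-5))) = 1/(-150 + (9 + ½ - 5)) = 1/(-150 + 9/2) = 1/(-291/2) = -2/291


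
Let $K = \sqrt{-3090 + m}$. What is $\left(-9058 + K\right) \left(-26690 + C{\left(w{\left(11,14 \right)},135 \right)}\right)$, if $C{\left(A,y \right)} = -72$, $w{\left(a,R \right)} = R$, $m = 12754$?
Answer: $242410196 - 214096 \sqrt{151} \approx 2.3978 \cdot 10^{8}$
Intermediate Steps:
$K = 8 \sqrt{151}$ ($K = \sqrt{-3090 + 12754} = \sqrt{9664} = 8 \sqrt{151} \approx 98.306$)
$\left(-9058 + K\right) \left(-26690 + C{\left(w{\left(11,14 \right)},135 \right)}\right) = \left(-9058 + 8 \sqrt{151}\right) \left(-26690 - 72\right) = \left(-9058 + 8 \sqrt{151}\right) \left(-26762\right) = 242410196 - 214096 \sqrt{151}$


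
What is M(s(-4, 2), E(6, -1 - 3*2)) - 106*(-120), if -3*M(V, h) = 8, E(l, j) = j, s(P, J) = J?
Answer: 38152/3 ≈ 12717.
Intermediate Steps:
M(V, h) = -8/3 (M(V, h) = -⅓*8 = -8/3)
M(s(-4, 2), E(6, -1 - 3*2)) - 106*(-120) = -8/3 - 106*(-120) = -8/3 + 12720 = 38152/3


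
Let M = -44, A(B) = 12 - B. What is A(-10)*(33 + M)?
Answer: -242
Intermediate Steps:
A(-10)*(33 + M) = (12 - 1*(-10))*(33 - 44) = (12 + 10)*(-11) = 22*(-11) = -242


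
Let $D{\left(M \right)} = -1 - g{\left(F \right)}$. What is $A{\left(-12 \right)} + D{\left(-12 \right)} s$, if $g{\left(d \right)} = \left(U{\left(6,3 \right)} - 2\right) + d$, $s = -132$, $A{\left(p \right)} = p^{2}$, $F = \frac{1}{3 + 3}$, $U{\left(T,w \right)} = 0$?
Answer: $34$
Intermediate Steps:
$F = \frac{1}{6} \approx 0.16667$
$g{\left(d \right)} = -2 + d$ ($g{\left(d \right)} = \left(0 - 2\right) + d = -2 + d$)
$D{\left(M \right)} = \frac{5}{6}$ ($D{\left(M \right)} = -1 - \left(-2 + \frac{1}{6}\right) = -1 - - \frac{11}{6} = -1 + \frac{11}{6} = \frac{5}{6}$)
$A{\left(-12 \right)} + D{\left(-12 \right)} s = \left(-12\right)^{2} + \frac{5}{6} \left(-132\right) = 144 - 110 = 34$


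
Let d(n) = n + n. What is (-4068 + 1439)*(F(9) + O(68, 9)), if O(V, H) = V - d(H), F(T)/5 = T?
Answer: -249755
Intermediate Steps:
F(T) = 5*T
d(n) = 2*n
O(V, H) = V - 2*H
(-4068 + 1439)*(F(9) + O(68, 9)) = (-4068 + 1439)*(5*9 + (68 - 2*9)) = -2629*(45 + (68 - 18)) = -2629*(45 + 50) = -2629*95 = -249755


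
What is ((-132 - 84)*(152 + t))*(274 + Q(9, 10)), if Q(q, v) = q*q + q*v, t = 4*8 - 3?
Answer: -17397720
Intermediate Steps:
t = 29 (t = 32 - 3 = 29)
Q(q, v) = q**2 + q*v
((-132 - 84)*(152 + t))*(274 + Q(9, 10)) = ((-132 - 84)*(152 + 29))*(274 + 9*(9 + 10)) = (-216*181)*(274 + 9*19) = -39096*(274 + 171) = -39096*445 = -17397720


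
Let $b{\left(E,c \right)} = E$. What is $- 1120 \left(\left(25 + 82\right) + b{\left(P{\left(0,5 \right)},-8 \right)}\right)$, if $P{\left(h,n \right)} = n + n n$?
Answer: $-153440$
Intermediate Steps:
$P{\left(h,n \right)} = n + n^{2}$
$- 1120 \left(\left(25 + 82\right) + b{\left(P{\left(0,5 \right)},-8 \right)}\right) = - 1120 \left(\left(25 + 82\right) + 5 \left(1 + 5\right)\right) = - 1120 \left(107 + 5 \cdot 6\right) = - 1120 \left(107 + 30\right) = \left(-1120\right) 137 = -153440$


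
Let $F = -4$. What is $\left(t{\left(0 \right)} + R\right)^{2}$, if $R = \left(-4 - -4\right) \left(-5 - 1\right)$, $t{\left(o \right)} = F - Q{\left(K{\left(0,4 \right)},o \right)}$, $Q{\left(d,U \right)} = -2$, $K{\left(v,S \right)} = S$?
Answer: $4$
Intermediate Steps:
$t{\left(o \right)} = -2$ ($t{\left(o \right)} = -4 - -2 = -4 + 2 = -2$)
$R = 0$ ($R = \left(-4 + 4\right) \left(-6\right) = 0 \left(-6\right) = 0$)
$\left(t{\left(0 \right)} + R\right)^{2} = \left(-2 + 0\right)^{2} = \left(-2\right)^{2} = 4$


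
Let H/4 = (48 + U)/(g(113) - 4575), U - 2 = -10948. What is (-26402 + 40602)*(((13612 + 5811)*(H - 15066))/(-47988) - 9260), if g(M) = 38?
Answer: -2447014889985500/54430389 ≈ -4.4957e+7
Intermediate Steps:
U = -10946 (U = 2 - 10948 = -10946)
H = 43592/4537 (H = 4*((48 - 10946)/(38 - 4575)) = 4*(-10898/(-4537)) = 4*(-10898*(-1/4537)) = 4*(10898/4537) = 43592/4537 ≈ 9.6081)
(-26402 + 40602)*(((13612 + 5811)*(H - 15066))/(-47988) - 9260) = (-26402 + 40602)*(((13612 + 5811)*(43592/4537 - 15066))/(-47988) - 9260) = 14200*((19423*(-68310850/4537))*(-1/47988) - 9260) = 14200*(-1326801639550/4537*(-1/47988) - 9260) = 14200*(663400819775/108860778 - 9260) = 14200*(-344649984505/108860778) = -2447014889985500/54430389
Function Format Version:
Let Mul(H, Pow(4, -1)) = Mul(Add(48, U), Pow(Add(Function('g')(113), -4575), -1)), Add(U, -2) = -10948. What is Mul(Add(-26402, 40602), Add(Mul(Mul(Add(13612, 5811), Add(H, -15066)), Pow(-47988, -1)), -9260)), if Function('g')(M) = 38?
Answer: Rational(-2447014889985500, 54430389) ≈ -4.4957e+7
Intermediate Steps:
U = -10946 (U = Add(2, -10948) = -10946)
H = Rational(43592, 4537) (H = Mul(4, Mul(Add(48, -10946), Pow(Add(38, -4575), -1))) = Mul(4, Mul(-10898, Pow(-4537, -1))) = Mul(4, Mul(-10898, Rational(-1, 4537))) = Mul(4, Rational(10898, 4537)) = Rational(43592, 4537) ≈ 9.6081)
Mul(Add(-26402, 40602), Add(Mul(Mul(Add(13612, 5811), Add(H, -15066)), Pow(-47988, -1)), -9260)) = Mul(Add(-26402, 40602), Add(Mul(Mul(Add(13612, 5811), Add(Rational(43592, 4537), -15066)), Pow(-47988, -1)), -9260)) = Mul(14200, Add(Mul(Mul(19423, Rational(-68310850, 4537)), Rational(-1, 47988)), -9260)) = Mul(14200, Add(Mul(Rational(-1326801639550, 4537), Rational(-1, 47988)), -9260)) = Mul(14200, Add(Rational(663400819775, 108860778), -9260)) = Mul(14200, Rational(-344649984505, 108860778)) = Rational(-2447014889985500, 54430389)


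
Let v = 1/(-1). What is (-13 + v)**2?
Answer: 196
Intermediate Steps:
v = -1
(-13 + v)**2 = (-13 - 1)**2 = (-14)**2 = 196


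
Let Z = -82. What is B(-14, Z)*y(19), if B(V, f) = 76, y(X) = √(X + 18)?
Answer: 76*√37 ≈ 462.29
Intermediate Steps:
y(X) = √(18 + X)
B(-14, Z)*y(19) = 76*√(18 + 19) = 76*√37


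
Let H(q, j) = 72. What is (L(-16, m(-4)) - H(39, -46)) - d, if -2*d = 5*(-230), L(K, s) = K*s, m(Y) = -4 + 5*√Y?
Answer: -583 - 160*I ≈ -583.0 - 160.0*I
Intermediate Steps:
d = 575 (d = -5*(-230)/2 = -½*(-1150) = 575)
(L(-16, m(-4)) - H(39, -46)) - d = (-16*(-4 + 5*√(-4)) - 1*72) - 1*575 = (-16*(-4 + 5*(2*I)) - 72) - 575 = (-16*(-4 + 10*I) - 72) - 575 = ((64 - 160*I) - 72) - 575 = (-8 - 160*I) - 575 = -583 - 160*I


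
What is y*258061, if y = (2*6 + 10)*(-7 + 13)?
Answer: 34064052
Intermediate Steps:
y = 132 (y = (12 + 10)*6 = 22*6 = 132)
y*258061 = 132*258061 = 34064052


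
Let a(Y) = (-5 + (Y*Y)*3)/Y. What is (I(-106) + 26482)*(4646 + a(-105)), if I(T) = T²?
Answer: 3430527536/21 ≈ 1.6336e+8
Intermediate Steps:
a(Y) = (-5 + 3*Y²)/Y (a(Y) = (-5 + Y²*3)/Y = (-5 + 3*Y²)/Y)
(I(-106) + 26482)*(4646 + a(-105)) = ((-106)² + 26482)*(4646 + (-5/(-105) + 3*(-105))) = (11236 + 26482)*(4646 + (-5*(-1/105) - 315)) = 37718*(4646 + (1/21 - 315)) = 37718*(4646 - 6614/21) = 37718*(90952/21) = 3430527536/21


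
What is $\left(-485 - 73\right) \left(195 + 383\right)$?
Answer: $-322524$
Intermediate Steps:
$\left(-485 - 73\right) \left(195 + 383\right) = \left(-558\right) 578 = -322524$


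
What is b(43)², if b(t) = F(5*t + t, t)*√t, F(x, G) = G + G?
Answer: 318028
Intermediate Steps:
F(x, G) = 2*G
b(t) = 2*t^(3/2) (b(t) = (2*t)*√t = 2*t^(3/2))
b(43)² = (2*43^(3/2))² = (2*(43*√43))² = (86*√43)² = 318028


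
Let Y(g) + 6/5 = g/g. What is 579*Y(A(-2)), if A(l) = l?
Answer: -579/5 ≈ -115.80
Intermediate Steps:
Y(g) = -⅕ (Y(g) = -6/5 + g/g = -6/5 + 1 = -⅕)
579*Y(A(-2)) = 579*(-⅕) = -579/5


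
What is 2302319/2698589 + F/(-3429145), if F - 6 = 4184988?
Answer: -3398593086211/9253852976405 ≈ -0.36726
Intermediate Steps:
F = 4184994 (F = 6 + 4184988 = 4184994)
2302319/2698589 + F/(-3429145) = 2302319/2698589 + 4184994/(-3429145) = 2302319*(1/2698589) + 4184994*(-1/3429145) = 2302319/2698589 - 4184994/3429145 = -3398593086211/9253852976405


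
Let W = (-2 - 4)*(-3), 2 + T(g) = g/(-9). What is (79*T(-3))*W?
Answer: -2370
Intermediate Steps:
T(g) = -2 - g/9 (T(g) = -2 + g/(-9) = -2 + g*(-⅑) = -2 - g/9)
W = 18 (W = -6*(-3) = 18)
(79*T(-3))*W = (79*(-2 - ⅑*(-3)))*18 = (79*(-2 + ⅓))*18 = (79*(-5/3))*18 = -395/3*18 = -2370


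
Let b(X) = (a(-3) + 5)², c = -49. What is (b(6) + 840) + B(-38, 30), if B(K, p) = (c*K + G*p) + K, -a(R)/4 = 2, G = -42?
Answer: 1413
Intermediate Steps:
a(R) = -8 (a(R) = -4*2 = -8)
B(K, p) = -48*K - 42*p (B(K, p) = (-49*K - 42*p) + K = -48*K - 42*p)
b(X) = 9 (b(X) = (-8 + 5)² = (-3)² = 9)
(b(6) + 840) + B(-38, 30) = (9 + 840) + (-48*(-38) - 42*30) = 849 + (1824 - 1260) = 849 + 564 = 1413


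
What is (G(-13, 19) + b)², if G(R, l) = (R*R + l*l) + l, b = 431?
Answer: 960400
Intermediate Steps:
G(R, l) = l + R² + l² (G(R, l) = (R² + l²) + l = l + R² + l²)
(G(-13, 19) + b)² = ((19 + (-13)² + 19²) + 431)² = ((19 + 169 + 361) + 431)² = (549 + 431)² = 980² = 960400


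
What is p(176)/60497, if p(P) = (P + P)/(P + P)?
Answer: 1/60497 ≈ 1.6530e-5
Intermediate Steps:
p(P) = 1 (p(P) = (2*P)/((2*P)) = (2*P)*(1/(2*P)) = 1)
p(176)/60497 = 1/60497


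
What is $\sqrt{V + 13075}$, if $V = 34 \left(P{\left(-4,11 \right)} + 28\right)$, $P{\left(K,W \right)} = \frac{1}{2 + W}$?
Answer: $\frac{3 \sqrt{263445}}{13} \approx 118.45$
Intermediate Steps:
$V = \frac{12410}{13}$ ($V = 34 \left(\frac{1}{2 + 11} + 28\right) = 34 \left(\frac{1}{13} + 28\right) = 34 \cdot \frac{365}{13} = \frac{12410}{13} \approx 954.62$)
$\sqrt{V + 13075} = \sqrt{\frac{12410}{13} + 13075} = \sqrt{\frac{182385}{13}} = \frac{3 \sqrt{263445}}{13}$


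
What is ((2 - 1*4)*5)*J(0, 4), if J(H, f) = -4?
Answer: 40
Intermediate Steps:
((2 - 1*4)*5)*J(0, 4) = ((2 - 1*4)*5)*(-4) = ((2 - 4)*5)*(-4) = -2*5*(-4) = -10*(-4) = 40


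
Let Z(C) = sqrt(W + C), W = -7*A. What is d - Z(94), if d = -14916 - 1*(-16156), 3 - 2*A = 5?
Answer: 1240 - sqrt(101) ≈ 1229.9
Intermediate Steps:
A = -1 (A = 3/2 - 1/2*5 = 3/2 - 5/2 = -1)
d = 1240 (d = -14916 + 16156 = 1240)
W = 7 (W = -7*(-1) = 7)
Z(C) = sqrt(7 + C)
d - Z(94) = 1240 - sqrt(7 + 94) = 1240 - sqrt(101)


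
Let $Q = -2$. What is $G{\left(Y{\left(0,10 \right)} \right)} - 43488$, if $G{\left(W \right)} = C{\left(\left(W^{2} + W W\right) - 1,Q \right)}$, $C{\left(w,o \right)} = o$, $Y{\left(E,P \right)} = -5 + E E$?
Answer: $-43490$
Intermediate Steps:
$Y{\left(E,P \right)} = -5 + E^{2}$
$G{\left(W \right)} = -2$
$G{\left(Y{\left(0,10 \right)} \right)} - 43488 = -2 - 43488 = -43490$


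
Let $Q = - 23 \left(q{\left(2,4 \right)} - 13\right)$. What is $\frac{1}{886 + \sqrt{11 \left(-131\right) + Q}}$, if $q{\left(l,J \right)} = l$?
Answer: $\frac{443}{393092} - \frac{3 i \sqrt{33}}{393092} \approx 0.001127 - 4.3841 \cdot 10^{-5} i$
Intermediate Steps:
$Q = 253$ ($Q = - 23 \left(2 - 13\right) = \left(-23\right) \left(-11\right) = 253$)
$\frac{1}{886 + \sqrt{11 \left(-131\right) + Q}} = \frac{1}{886 + \sqrt{11 \left(-131\right) + 253}} = \frac{1}{886 + \sqrt{-1441 + 253}} = \frac{1}{886 + \sqrt{-1188}} = \frac{1}{886 + 6 i \sqrt{33}}$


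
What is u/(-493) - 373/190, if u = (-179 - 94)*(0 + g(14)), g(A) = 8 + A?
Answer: 957251/93670 ≈ 10.219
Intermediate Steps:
u = -6006 (u = (-179 - 94)*(0 + (8 + 14)) = -273*(0 + 22) = -273*22 = -6006)
u/(-493) - 373/190 = -6006/(-493) - 373/190 = -6006*(-1/493) - 373*1/190 = 6006/493 - 373/190 = 957251/93670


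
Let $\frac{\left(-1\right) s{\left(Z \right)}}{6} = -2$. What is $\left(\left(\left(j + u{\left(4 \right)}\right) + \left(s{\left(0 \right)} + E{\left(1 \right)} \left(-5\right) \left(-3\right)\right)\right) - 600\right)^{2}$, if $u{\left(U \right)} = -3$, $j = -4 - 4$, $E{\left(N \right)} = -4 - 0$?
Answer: $434281$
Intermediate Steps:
$s{\left(Z \right)} = 12$ ($s{\left(Z \right)} = \left(-6\right) \left(-2\right) = 12$)
$E{\left(N \right)} = -4$ ($E{\left(N \right)} = -4 + 0 = -4$)
$j = -8$
$\left(\left(\left(j + u{\left(4 \right)}\right) + \left(s{\left(0 \right)} + E{\left(1 \right)} \left(-5\right) \left(-3\right)\right)\right) - 600\right)^{2} = \left(\left(\left(-8 - 3\right) + \left(12 + \left(-4\right) \left(-5\right) \left(-3\right)\right)\right) - 600\right)^{2} = \left(\left(-11 + \left(12 + 20 \left(-3\right)\right)\right) - 600\right)^{2} = \left(\left(-11 + \left(12 - 60\right)\right) - 600\right)^{2} = \left(\left(-11 - 48\right) - 600\right)^{2} = \left(-59 - 600\right)^{2} = \left(-659\right)^{2} = 434281$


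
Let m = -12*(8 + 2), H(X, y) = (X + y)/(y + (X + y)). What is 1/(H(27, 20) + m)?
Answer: -67/7993 ≈ -0.0083823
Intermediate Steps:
H(X, y) = (X + y)/(X + 2*y)
m = -120 (m = -12*10 = -120)
1/(H(27, 20) + m) = 1/((27 + 20)/(27 + 2*20) - 120) = 1/(47/(27 + 40) - 120) = 1/(47/67 - 120) = 1/(-7993/67) = -67/7993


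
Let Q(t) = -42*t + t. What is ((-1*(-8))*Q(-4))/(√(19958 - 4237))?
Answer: 1312*√15721/15721 ≈ 10.464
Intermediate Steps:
Q(t) = -41*t
((-1*(-8))*Q(-4))/(√(19958 - 4237)) = ((-1*(-8))*(-41*(-4)))/(√(19958 - 4237)) = (8*164)/(√15721) = 1312*(√15721/15721) = 1312*√15721/15721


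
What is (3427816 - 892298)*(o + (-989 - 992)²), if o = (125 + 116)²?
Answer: 10097553374956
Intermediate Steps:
o = 58081 (o = 241² = 58081)
(3427816 - 892298)*(o + (-989 - 992)²) = (3427816 - 892298)*(58081 + (-989 - 992)²) = 2535518*(58081 + (-1981)²) = 2535518*(58081 + 3924361) = 2535518*3982442 = 10097553374956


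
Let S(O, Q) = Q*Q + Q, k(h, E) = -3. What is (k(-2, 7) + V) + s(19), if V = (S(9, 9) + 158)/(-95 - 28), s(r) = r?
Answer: 1720/123 ≈ 13.984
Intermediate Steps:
S(O, Q) = Q + Q² (S(O, Q) = Q² + Q = Q + Q²)
V = -248/123 (V = (9*(1 + 9) + 158)/(-95 - 28) = (9*10 + 158)/(-123) = (90 + 158)*(-1/123) = 248*(-1/123) = -248/123 ≈ -2.0163)
(k(-2, 7) + V) + s(19) = (-3 - 248/123) + 19 = -617/123 + 19 = 1720/123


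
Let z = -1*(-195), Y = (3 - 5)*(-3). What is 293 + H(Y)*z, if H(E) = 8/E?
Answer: 553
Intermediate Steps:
Y = 6 (Y = -2*(-3) = 6)
z = 195
293 + H(Y)*z = 293 + (8/6)*195 = 293 + (8*(⅙))*195 = 293 + (4/3)*195 = 293 + 260 = 553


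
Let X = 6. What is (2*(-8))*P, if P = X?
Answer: -96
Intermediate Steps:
P = 6
(2*(-8))*P = (2*(-8))*6 = -16*6 = -96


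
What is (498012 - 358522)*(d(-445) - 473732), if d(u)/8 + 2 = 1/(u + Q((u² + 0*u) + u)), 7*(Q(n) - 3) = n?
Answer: -6426119717904640/97243 ≈ -6.6083e+10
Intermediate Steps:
Q(n) = 3 + n/7
d(u) = -16 + 8/(3 + u²/7 + 8*u/7) (d(u) = -16 + 8/(u + (3 + ((u² + 0*u) + u)/7)) = -16 + 8/(u + (3 + ((u² + 0) + u)/7)) = -16 + 8/(u + (3 + (u² + u)/7)) = -16 + 8/(u + (3 + (u + u²)/7)) = -16 + 8/(u + (3 + (u/7 + u²/7))) = -16 + 8/(u + (3 + u/7 + u²/7)) = -16 + 8/(3 + u²/7 + 8*u/7))
(498012 - 358522)*(d(-445) - 473732) = (498012 - 358522)*(8*(-35 - 16*(-445) - 2*(-445)²)/(21 + (-445)² + 8*(-445)) - 473732) = 139490*(8*(-35 + 7120 - 2*198025)/(21 + 198025 - 3560) - 473732) = 139490*(8*(-35 + 7120 - 396050)/194486 - 473732) = 139490*(8*(1/194486)*(-388965) - 473732) = 139490*(-1555860/97243 - 473732) = 139490*(-46068676736/97243) = -6426119717904640/97243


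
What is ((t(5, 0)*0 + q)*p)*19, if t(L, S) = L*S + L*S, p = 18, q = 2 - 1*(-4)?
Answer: 2052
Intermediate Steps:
q = 6 (q = 2 + 4 = 6)
t(L, S) = 2*L*S
((t(5, 0)*0 + q)*p)*19 = (((2*5*0)*0 + 6)*18)*19 = ((0*0 + 6)*18)*19 = ((0 + 6)*18)*19 = (6*18)*19 = 108*19 = 2052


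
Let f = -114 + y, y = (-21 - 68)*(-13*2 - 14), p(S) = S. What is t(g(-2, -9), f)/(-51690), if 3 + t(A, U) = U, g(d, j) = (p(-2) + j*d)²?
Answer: -3443/51690 ≈ -0.066609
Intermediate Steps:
y = 3560 (y = -89*(-26 - 14) = -89*(-40) = 3560)
g(d, j) = (-2 + d*j)² (g(d, j) = (-2 + j*d)² = (-2 + d*j)²)
f = 3446 (f = -114 + 3560 = 3446)
t(A, U) = -3 + U
t(g(-2, -9), f)/(-51690) = (-3 + 3446)/(-51690) = 3443*(-1/51690) = -3443/51690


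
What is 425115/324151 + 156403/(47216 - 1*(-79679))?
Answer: 104643156778/41133141145 ≈ 2.5440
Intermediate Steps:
425115/324151 + 156403/(47216 - 1*(-79679)) = 425115*(1/324151) + 156403/(47216 + 79679) = 425115/324151 + 156403/126895 = 104643156778/41133141145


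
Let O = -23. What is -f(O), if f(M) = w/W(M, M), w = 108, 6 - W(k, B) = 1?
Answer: -108/5 ≈ -21.600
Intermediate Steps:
W(k, B) = 5 (W(k, B) = 6 - 1*1 = 6 - 1 = 5)
f(M) = 108/5
-f(O) = -1*108/5 = -108/5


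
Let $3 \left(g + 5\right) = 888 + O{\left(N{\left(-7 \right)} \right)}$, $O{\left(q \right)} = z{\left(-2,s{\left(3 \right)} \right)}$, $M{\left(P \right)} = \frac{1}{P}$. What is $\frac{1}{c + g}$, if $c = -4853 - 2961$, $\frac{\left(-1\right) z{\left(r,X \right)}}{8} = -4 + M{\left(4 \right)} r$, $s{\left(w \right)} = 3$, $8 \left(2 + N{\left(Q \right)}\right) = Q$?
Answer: $- \frac{1}{7511} \approx -0.00013314$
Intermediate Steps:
$N{\left(Q \right)} = -2 + \frac{Q}{8}$
$z{\left(r,X \right)} = 32 - 2 r$ ($z{\left(r,X \right)} = - 8 \left(-4 + \frac{r}{4}\right) = 32 - 2 r$)
$O{\left(q \right)} = 36$ ($O{\left(q \right)} = 32 - -4 = 32 + 4 = 36$)
$c = -7814$ ($c = -4853 - 2961 = -7814$)
$g = 303$ ($g = -5 + \frac{888 + 36}{3} = -5 + \frac{1}{3} \cdot 924 = -5 + 308 = 303$)
$\frac{1}{c + g} = \frac{1}{-7814 + 303} = \frac{1}{-7511} = - \frac{1}{7511}$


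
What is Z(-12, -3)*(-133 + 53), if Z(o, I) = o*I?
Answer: -2880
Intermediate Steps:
Z(o, I) = I*o
Z(-12, -3)*(-133 + 53) = (-3*(-12))*(-133 + 53) = 36*(-80) = -2880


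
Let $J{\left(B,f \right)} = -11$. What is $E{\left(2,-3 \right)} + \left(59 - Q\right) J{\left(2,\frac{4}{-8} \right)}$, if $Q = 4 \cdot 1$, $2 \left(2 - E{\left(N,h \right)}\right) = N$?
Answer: $-604$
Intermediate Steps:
$E{\left(N,h \right)} = 2 - \frac{N}{2}$
$Q = 4$
$E{\left(2,-3 \right)} + \left(59 - Q\right) J{\left(2,\frac{4}{-8} \right)} = \left(2 - 1\right) + \left(59 - 4\right) \left(-11\right) = 1 + 55 \left(-11\right) = 1 - 605 = -604$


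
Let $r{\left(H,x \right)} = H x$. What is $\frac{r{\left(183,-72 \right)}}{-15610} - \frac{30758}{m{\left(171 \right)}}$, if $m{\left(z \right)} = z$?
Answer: $- \frac{238939642}{1334655} \approx -179.03$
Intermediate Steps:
$\frac{r{\left(183,-72 \right)}}{-15610} - \frac{30758}{m{\left(171 \right)}} = \frac{183 \left(-72\right)}{-15610} - \frac{30758}{171} = \left(-13176\right) \left(- \frac{1}{15610}\right) - \frac{30758}{171} = \frac{6588}{7805} - \frac{30758}{171} = - \frac{238939642}{1334655}$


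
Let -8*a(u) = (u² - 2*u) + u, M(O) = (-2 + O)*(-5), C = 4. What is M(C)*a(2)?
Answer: 5/2 ≈ 2.5000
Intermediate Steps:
M(O) = 10 - 5*O
a(u) = -u²/8 + u/8 (a(u) = -((u² - 2*u) + u)/8 = -(u² - u)/8 = -u²/8 + u/8)
M(C)*a(2) = (10 - 5*4)*((⅛)*2*(1 - 1*2)) = (10 - 20)*((⅛)*2*(1 - 2)) = -5*2*(-1)/4 = -10*(-¼) = 5/2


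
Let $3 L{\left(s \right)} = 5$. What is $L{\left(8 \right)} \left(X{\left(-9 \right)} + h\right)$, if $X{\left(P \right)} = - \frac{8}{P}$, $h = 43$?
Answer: $\frac{1975}{27} \approx 73.148$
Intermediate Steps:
$L{\left(s \right)} = \frac{5}{3}$ ($L{\left(s \right)} = \frac{1}{3} \cdot 5 = \frac{5}{3}$)
$L{\left(8 \right)} \left(X{\left(-9 \right)} + h\right) = \frac{5 \left(- \frac{8}{-9} + 43\right)}{3} = \frac{5 \left(\left(-8\right) \left(- \frac{1}{9}\right) + 43\right)}{3} = \frac{5 \left(\frac{8}{9} + 43\right)}{3} = \frac{5}{3} \cdot \frac{395}{9} = \frac{1975}{27}$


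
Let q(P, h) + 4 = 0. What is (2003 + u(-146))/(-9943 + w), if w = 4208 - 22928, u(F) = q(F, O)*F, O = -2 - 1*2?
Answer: -2587/28663 ≈ -0.090256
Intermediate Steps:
O = -4 (O = -2 - 2 = -4)
q(P, h) = -4 (q(P, h) = -4 + 0 = -4)
u(F) = -4*F
w = -18720
(2003 + u(-146))/(-9943 + w) = (2003 - 4*(-146))/(-9943 - 18720) = (2003 + 584)/(-28663) = 2587*(-1/28663) = -2587/28663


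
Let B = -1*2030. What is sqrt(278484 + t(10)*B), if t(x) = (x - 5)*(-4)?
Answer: 2*sqrt(79771) ≈ 564.88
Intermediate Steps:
t(x) = 20 - 4*x (t(x) = (-5 + x)*(-4) = 20 - 4*x)
B = -2030
sqrt(278484 + t(10)*B) = sqrt(278484 + (20 - 4*10)*(-2030)) = sqrt(278484 + (20 - 40)*(-2030)) = sqrt(278484 - 20*(-2030)) = sqrt(278484 + 40600) = sqrt(319084) = 2*sqrt(79771)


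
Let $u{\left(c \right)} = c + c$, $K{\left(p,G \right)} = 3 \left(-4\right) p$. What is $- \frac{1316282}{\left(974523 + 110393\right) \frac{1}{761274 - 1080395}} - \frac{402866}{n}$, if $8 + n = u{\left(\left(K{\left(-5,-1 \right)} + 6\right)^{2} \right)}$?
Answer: $\frac{26880192807387}{69434624} \approx 3.8713 \cdot 10^{5}$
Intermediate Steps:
$K{\left(p,G \right)} = - 12 p$
$u{\left(c \right)} = 2 c$
$n = 8704$ ($n = -8 + 2 \left(\left(-12\right) \left(-5\right) + 6\right)^{2} = -8 + 2 \left(60 + 6\right)^{2} = -8 + 2 \cdot 66^{2} = -8 + 2 \cdot 4356 = -8 + 8712 = 8704$)
$- \frac{1316282}{\left(974523 + 110393\right) \frac{1}{761274 - 1080395}} - \frac{402866}{n} = - \frac{1316282}{\left(974523 + 110393\right) \frac{1}{761274 - 1080395}} - \frac{402866}{8704} = - \frac{1316282}{1084916 \frac{1}{-319121}} - \frac{11849}{256} = - \frac{1316282}{1084916 \left(- \frac{1}{319121}\right)} - \frac{11849}{256} = - \frac{1316282}{- \frac{1084916}{319121}} - \frac{11849}{256} = \left(-1316282\right) \left(- \frac{319121}{1084916}\right) - \frac{11849}{256} = \frac{210026614061}{542458} - \frac{11849}{256} = \frac{26880192807387}{69434624}$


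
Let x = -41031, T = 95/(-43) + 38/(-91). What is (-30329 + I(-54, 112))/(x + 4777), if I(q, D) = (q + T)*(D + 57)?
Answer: 6004791/5456227 ≈ 1.1005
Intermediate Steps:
T = -10279/3913 (T = 95*(-1/43) + 38*(-1/91) = -95/43 - 38/91 = -10279/3913 ≈ -2.6269)
I(q, D) = (57 + D)*(-10279/3913 + q) (I(q, D) = (q - 10279/3913)*(D + 57) = (-10279/3913 + q)*(57 + D) = (57 + D)*(-10279/3913 + q))
(-30329 + I(-54, 112))/(x + 4777) = (-30329 + (-585903/3913 + 57*(-54) - 10279/3913*112 + 112*(-54)))/(-41031 + 4777) = (-30329 + (-585903/3913 - 3078 - 164464/559 - 6048))/(-36254) = (-30329 - 2880553/301)*(-1/36254) = -12009582/301*(-1/36254) = 6004791/5456227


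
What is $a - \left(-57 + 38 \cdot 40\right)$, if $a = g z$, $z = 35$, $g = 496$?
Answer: $15897$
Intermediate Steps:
$a = 17360$ ($a = 496 \cdot 35 = 17360$)
$a - \left(-57 + 38 \cdot 40\right) = 17360 - \left(-57 + 38 \cdot 40\right) = 17360 - \left(-57 + 1520\right) = 17360 - 1463 = 15897$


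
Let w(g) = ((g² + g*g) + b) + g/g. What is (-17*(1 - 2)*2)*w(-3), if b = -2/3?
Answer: 1870/3 ≈ 623.33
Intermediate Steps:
b = -⅔ (b = -2*⅓ = -⅔ ≈ -0.66667)
w(g) = ⅓ + 2*g² (w(g) = ((g² + g*g) - ⅔) + g/g = ((g² + g²) - ⅔) + 1 = (2*g² - ⅔) + 1 = (-⅔ + 2*g²) + 1 = ⅓ + 2*g²)
(-17*(1 - 2)*2)*w(-3) = (-17*(1 - 2)*2)*(⅓ + 2*(-3)²) = (-(-17)*2)*(⅓ + 2*9) = (-17*(-2))*(⅓ + 18) = 34*(55/3) = 1870/3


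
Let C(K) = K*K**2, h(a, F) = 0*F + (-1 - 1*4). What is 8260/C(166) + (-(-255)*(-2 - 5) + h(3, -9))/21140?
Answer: -50083584/604378859 ≈ -0.082868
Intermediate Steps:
h(a, F) = -5 (h(a, F) = 0 + (-1 - 4) = 0 - 5 = -5)
C(K) = K**3
8260/C(166) + (-(-255)*(-2 - 5) + h(3, -9))/21140 = 8260/(166**3) + (-(-255)*(-2 - 5) - 5)/21140 = 8260/4574296 + (-(-255)*(-7) - 5)*(1/21140) = 8260*(1/4574296) + (-51*35 - 5)*(1/21140) = 2065/1143574 + (-1785 - 5)*(1/21140) = 2065/1143574 - 1790*1/21140 = 2065/1143574 - 179/2114 = -50083584/604378859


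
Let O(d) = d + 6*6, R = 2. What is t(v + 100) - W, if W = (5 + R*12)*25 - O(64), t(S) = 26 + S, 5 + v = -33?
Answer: -537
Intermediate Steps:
v = -38 (v = -5 - 33 = -38)
O(d) = 36 + d (O(d) = d + 36 = 36 + d)
W = 625 (W = (5 + 2*12)*25 - (36 + 64) = (5 + 24)*25 - 1*100 = 29*25 - 100 = 725 - 100 = 625)
t(v + 100) - W = (26 + (-38 + 100)) - 1*625 = (26 + 62) - 625 = 88 - 625 = -537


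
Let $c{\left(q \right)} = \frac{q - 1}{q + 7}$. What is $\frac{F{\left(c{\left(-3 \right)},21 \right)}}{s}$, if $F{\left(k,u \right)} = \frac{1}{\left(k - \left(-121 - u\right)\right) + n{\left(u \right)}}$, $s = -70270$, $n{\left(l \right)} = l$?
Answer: $- \frac{1}{11383740} \approx -8.7845 \cdot 10^{-8}$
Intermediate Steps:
$c{\left(q \right)} = \frac{-1 + q}{7 + q}$
$F{\left(k,u \right)} = \frac{1}{121 + k + 2 u}$ ($F{\left(k,u \right)} = \frac{1}{\left(k - \left(-121 - u\right)\right) + u} = \frac{1}{\left(k + \left(121 + u\right)\right) + u} = \frac{1}{\left(121 + k + u\right) + u} = \frac{1}{121 + k + 2 u}$)
$\frac{F{\left(c{\left(-3 \right)},21 \right)}}{s} = \frac{1}{\left(121 + \frac{-1 - 3}{7 - 3} + 2 \cdot 21\right) \left(-70270\right)} = \frac{1}{121 + \frac{1}{4} \left(-4\right) + 42} \left(- \frac{1}{70270}\right) = \frac{1}{121 - 1 + 42} \left(- \frac{1}{70270}\right) = \frac{1}{162} \left(- \frac{1}{70270}\right) = - \frac{1}{11383740}$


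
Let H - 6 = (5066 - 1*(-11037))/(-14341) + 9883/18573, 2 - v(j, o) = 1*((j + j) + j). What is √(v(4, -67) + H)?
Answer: 2*I*√81422878470010446/266355393 ≈ 2.1426*I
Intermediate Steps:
v(j, o) = 2 - 3*j (v(j, o) = 2 - ((j + j) + j) = 2 - (2*j + j) = 2 - 3*j)
H = 1440783442/266355393 (H = 6 + ((5066 - 1*(-11037))/(-14341) + 9883/18573) = 6 + ((5066 + 11037)*(-1/14341) + 9883*(1/18573)) = 6 + (16103*(-1/14341) + 9883/18573) = 6 + (-16103/14341 + 9883/18573) = 6 - 157348916/266355393 = 1440783442/266355393 ≈ 5.4092)
√(v(4, -67) + H) = √((2 - 3*4) + 1440783442/266355393) = √((2 - 12) + 1440783442/266355393) = √(-10 + 1440783442/266355393) = √(-1222770488/266355393) = 2*I*√81422878470010446/266355393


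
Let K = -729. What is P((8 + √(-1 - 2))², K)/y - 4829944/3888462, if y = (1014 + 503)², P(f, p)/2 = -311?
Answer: -5558757810590/4474237413759 ≈ -1.2424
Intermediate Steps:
P(f, p) = -622 (P(f, p) = 2*(-311) = -622)
y = 2301289 (y = 1517² = 2301289)
P((8 + √(-1 - 2))², K)/y - 4829944/3888462 = -622/2301289 - 4829944/3888462 = -622*1/2301289 - 4829944*1/3888462 = -622/2301289 - 2414972/1944231 = -5558757810590/4474237413759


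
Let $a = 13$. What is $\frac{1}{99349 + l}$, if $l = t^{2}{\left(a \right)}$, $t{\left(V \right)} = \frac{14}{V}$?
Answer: $\frac{169}{16790177} \approx 1.0065 \cdot 10^{-5}$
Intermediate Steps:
$l = \frac{196}{169}$ ($l = \left(\frac{14}{13}\right)^{2} = \frac{196}{169} \approx 1.1598$)
$\frac{1}{99349 + l} = \frac{1}{99349 + \frac{196}{169}} = \frac{1}{\frac{16790177}{169}} = \frac{169}{16790177}$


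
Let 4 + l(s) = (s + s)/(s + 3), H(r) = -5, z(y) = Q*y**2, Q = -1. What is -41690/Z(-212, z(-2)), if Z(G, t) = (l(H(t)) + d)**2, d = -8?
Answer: -41690/49 ≈ -850.82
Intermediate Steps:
z(y) = -y**2
l(s) = -4 + 2*s/(3 + s) (l(s) = -4 + (s + s)/(s + 3) = -4 + (2*s)/(3 + s) = -4 + 2*s/(3 + s))
Z(G, t) = 49 (Z(G, t) = (2*(-6 - 1*(-5))/(3 - 5) - 8)**2 = (2*(-6 + 5)/(-2) - 8)**2 = (2*(-1/2)*(-1) - 8)**2 = (1 - 8)**2 = (-7)**2 = 49)
-41690/Z(-212, z(-2)) = -41690/49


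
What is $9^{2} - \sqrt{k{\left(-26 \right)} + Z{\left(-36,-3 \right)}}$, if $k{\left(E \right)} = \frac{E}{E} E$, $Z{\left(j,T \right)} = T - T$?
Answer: $81 - i \sqrt{26} \approx 81.0 - 5.099 i$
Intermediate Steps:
$Z{\left(j,T \right)} = 0$
$k{\left(E \right)} = E$ ($k{\left(E \right)} = 1 E = E$)
$9^{2} - \sqrt{k{\left(-26 \right)} + Z{\left(-36,-3 \right)}} = 9^{2} - \sqrt{-26 + 0} = 81 - \sqrt{-26} = 81 - i \sqrt{26}$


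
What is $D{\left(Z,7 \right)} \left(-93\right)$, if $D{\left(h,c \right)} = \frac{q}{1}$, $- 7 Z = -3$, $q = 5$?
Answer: $-465$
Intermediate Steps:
$Z = \frac{3}{7}$ ($Z = \left(- \frac{1}{7}\right) \left(-3\right) = \frac{3}{7} \approx 0.42857$)
$D{\left(h,c \right)} = 5$ ($D{\left(h,c \right)} = \frac{5}{1} = 5 \cdot 1 = 5$)
$D{\left(Z,7 \right)} \left(-93\right) = 5 \left(-93\right) = -465$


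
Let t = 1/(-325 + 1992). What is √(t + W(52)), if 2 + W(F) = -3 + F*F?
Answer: √7500223078/1667 ≈ 51.952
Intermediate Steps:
W(F) = -5 + F² (W(F) = -2 + (-3 + F*F) = -2 + (-3 + F²) = -5 + F²)
t = 1/1667 ≈ 0.00059988
√(t + W(52)) = √(1/1667 + (-5 + 52²)) = √(1/1667 + (-5 + 2704)) = √(1/1667 + 2699) = √(4499234/1667) = √7500223078/1667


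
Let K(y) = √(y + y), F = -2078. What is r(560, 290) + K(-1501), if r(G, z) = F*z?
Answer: -602620 + I*√3002 ≈ -6.0262e+5 + 54.791*I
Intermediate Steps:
K(y) = √2*√y (K(y) = √(2*y) = √2*√y)
r(G, z) = -2078*z
r(560, 290) + K(-1501) = -2078*290 + √2*√(-1501) = -602620 + √2*(I*√1501) = -602620 + I*√3002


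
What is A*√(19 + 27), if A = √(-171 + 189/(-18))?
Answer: 11*I*√69 ≈ 91.373*I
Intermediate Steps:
A = 11*I*√6/2 (A = √(-171 + 189*(-1/18)) = √(-171 - 21/2) = √(-363/2) = 11*I*√6/2 ≈ 13.472*I)
A*√(19 + 27) = (11*I*√6/2)*√(19 + 27) = (11*I*√6/2)*√46 = 11*I*√69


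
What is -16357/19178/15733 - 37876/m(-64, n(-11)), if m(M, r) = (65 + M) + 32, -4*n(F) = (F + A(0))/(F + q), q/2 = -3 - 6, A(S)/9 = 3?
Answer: -11428230345005/9957006642 ≈ -1147.8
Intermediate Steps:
A(S) = 27 (A(S) = 9*3 = 27)
q = -18 (q = 2*(-3 - 6) = 2*(-9) = -18)
n(F) = -(27 + F)/(4*(-18 + F)) (n(F) = -(F + 27)/(4*(F - 18)) = -(27 + F)/(4*(-18 + F)))
m(M, r) = 97 + M
-16357/19178/15733 - 37876/m(-64, n(-11)) = -16357/19178/15733 - 37876/(97 - 64) = -16357*1/19178*(1/15733) - 37876/33 = -16357/19178*1/15733 - 37876*1/33 = -16357/301727474 - 37876/33 = -11428230345005/9957006642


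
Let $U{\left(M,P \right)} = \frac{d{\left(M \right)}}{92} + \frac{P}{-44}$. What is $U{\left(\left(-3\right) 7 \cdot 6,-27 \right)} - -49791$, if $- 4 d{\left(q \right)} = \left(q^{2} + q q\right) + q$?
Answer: $\frac{100604283}{2024} \approx 49706.0$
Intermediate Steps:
$d{\left(q \right)} = - \frac{q^{2}}{2} - \frac{q}{4}$ ($d{\left(q \right)} = - \frac{\left(q^{2} + q q\right) + q}{4} = - \frac{\left(q^{2} + q^{2}\right) + q}{4} = - \frac{2 q^{2} + q}{4} = - \frac{q + 2 q^{2}}{4} = - \frac{q^{2}}{2} - \frac{q}{4}$)
$U{\left(M,P \right)} = - \frac{P}{44} - \frac{M \left(1 + 2 M\right)}{368}$ ($U{\left(M,P \right)} = \frac{\left(- \frac{1}{4}\right) M \left(1 + 2 M\right)}{92} + \frac{P}{-44} = - \frac{M \left(1 + 2 M\right)}{4} \cdot \frac{1}{92} + P \left(- \frac{1}{44}\right) = - \frac{M \left(1 + 2 M\right)}{368} - \frac{P}{44} = - \frac{P}{44} - \frac{M \left(1 + 2 M\right)}{368}$)
$U{\left(\left(-3\right) 7 \cdot 6,-27 \right)} - -49791 = \left(\left(- \frac{1}{44}\right) \left(-27\right) - \frac{\left(\left(-3\right) 7 \cdot 6\right)^{2}}{184} - \frac{\left(-3\right) 7 \cdot 6}{368}\right) - -49791 = \left(\frac{27}{44} - \frac{\left(\left(-21\right) 6\right)^{2}}{184} - \frac{\left(-21\right) 6}{368}\right) + 49791 = \left(\frac{27}{44} - \frac{\left(-126\right)^{2}}{184} - - \frac{63}{184}\right) + 49791 = \left(\frac{27}{44} - \frac{3969}{46} + \frac{63}{184}\right) + 49791 = - \frac{172701}{2024} + 49791 = \frac{100604283}{2024}$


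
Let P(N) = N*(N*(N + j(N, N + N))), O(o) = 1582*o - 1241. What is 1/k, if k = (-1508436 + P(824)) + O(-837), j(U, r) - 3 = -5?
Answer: 1/555284461 ≈ 1.8009e-9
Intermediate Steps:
j(U, r) = -2 (j(U, r) = 3 - 5 = -2)
O(o) = -1241 + 1582*o
P(N) = N**2*(-2 + N) (P(N) = N*(N*(N - 2)) = N*(N*(-2 + N)) = N**2*(-2 + N))
k = 555284461 (k = (-1508436 + 824**2*(-2 + 824)) + (-1241 + 1582*(-837)) = (-1508436 + 678976*822) + (-1241 - 1324134) = (-1508436 + 558118272) - 1325375 = 556609836 - 1325375 = 555284461)
1/k = 1/555284461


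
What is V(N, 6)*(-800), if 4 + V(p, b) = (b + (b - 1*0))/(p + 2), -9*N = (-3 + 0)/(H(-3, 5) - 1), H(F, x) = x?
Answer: -1408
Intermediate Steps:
N = 1/12 (N = -(-3 + 0)/(9*(5 - 1)) = -(-1)/(3*4) = -1/9*(-3/4) = 1/12 ≈ 0.083333)
V(p, b) = -4 + 2*b/(2 + p) (V(p, b) = -4 + (b + (b - 1*0))/(p + 2) = -4 + (b + (b + 0))/(2 + p) = -4 + (b + b)/(2 + p) = -4 + (2*b)/(2 + p) = -4 + 2*b/(2 + p))
V(N, 6)*(-800) = (2*(-4 + 6 - 2*1/12)/(2 + 1/12))*(-800) = (2*(-4 + 6 - 1/6)/(25/12))*(-800) = (2*(12/25)*(11/6))*(-800) = (44/25)*(-800) = -1408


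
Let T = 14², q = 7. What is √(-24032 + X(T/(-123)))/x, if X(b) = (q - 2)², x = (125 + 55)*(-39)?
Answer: -I*√24007/7020 ≈ -0.022072*I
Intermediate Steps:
T = 196
x = -7020 (x = 180*(-39) = -7020)
X(b) = 25 (X(b) = (7 - 2)² = 5² = 25)
√(-24032 + X(T/(-123)))/x = √(-24032 + 25)/(-7020) = √(-24007)*(-1/7020) = (I*√24007)*(-1/7020) = -I*√24007/7020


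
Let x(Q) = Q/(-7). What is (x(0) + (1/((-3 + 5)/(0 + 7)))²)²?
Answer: 2401/16 ≈ 150.06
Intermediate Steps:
x(Q) = -Q/7 (x(Q) = Q*(-⅐) = -Q/7)
(x(0) + (1/((-3 + 5)/(0 + 7)))²)² = (-⅐*0 + (1/((-3 + 5)/(0 + 7)))²)² = (0 + (1/(2/7))²)² = (0 + (7/2)²)² = (0 + 49/4)² = (49/4)² = 2401/16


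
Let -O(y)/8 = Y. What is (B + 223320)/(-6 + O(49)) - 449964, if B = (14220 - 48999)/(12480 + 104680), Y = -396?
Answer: -55555821102153/123486640 ≈ -4.4989e+5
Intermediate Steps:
O(y) = 3168 (O(y) = -8*(-396) = 3168)
B = -34779/117160 ≈ -0.29685
(B + 223320)/(-6 + O(49)) - 449964 = (-34779/117160 + 223320)/(-6 + 3168) - 449964 = (26164136421/117160)/3162 - 449964 = (26164136421/117160)*(1/3162) - 449964 = 8721378807/123486640 - 449964 = -55555821102153/123486640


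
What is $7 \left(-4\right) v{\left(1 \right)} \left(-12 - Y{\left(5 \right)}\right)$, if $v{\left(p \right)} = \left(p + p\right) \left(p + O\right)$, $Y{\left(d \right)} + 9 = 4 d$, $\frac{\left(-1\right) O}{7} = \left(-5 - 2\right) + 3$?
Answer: $37352$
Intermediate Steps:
$O = 28$ ($O = - 7 \left(\left(-5 - 2\right) + 3\right) = - 7 \left(-7 + 3\right) = \left(-7\right) \left(-4\right) = 28$)
$Y{\left(d \right)} = -9 + 4 d$
$v{\left(p \right)} = 2 p \left(28 + p\right)$ ($v{\left(p \right)} = \left(p + p\right) \left(p + 28\right) = 2 p \left(28 + p\right)$)
$7 \left(-4\right) v{\left(1 \right)} \left(-12 - Y{\left(5 \right)}\right) = 7 \left(-4\right) 2 \cdot 1 \left(28 + 1\right) \left(-12 - \left(-9 + 4 \cdot 5\right)\right) = - 28 \cdot 2 \cdot 1 \cdot 29 \left(-12 - \left(-9 + 20\right)\right) = \left(-28\right) 58 \left(-12 - 11\right) = - 1624 \left(-12 - 11\right) = \left(-1624\right) \left(-23\right) = 37352$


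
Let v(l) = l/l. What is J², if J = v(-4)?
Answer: 1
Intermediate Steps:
v(l) = 1
J = 1
J² = 1² = 1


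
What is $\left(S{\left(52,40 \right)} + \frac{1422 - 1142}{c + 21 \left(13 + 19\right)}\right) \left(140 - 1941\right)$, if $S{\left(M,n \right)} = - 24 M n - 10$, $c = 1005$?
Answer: $\frac{150801926330}{1677} \approx 8.9924 \cdot 10^{7}$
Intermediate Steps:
$S{\left(M,n \right)} = -10 - 24 M n$ ($S{\left(M,n \right)} = - 24 M n - 10 = -10 - 24 M n$)
$\left(S{\left(52,40 \right)} + \frac{1422 - 1142}{c + 21 \left(13 + 19\right)}\right) \left(140 - 1941\right) = \left(\left(-10 - 1248 \cdot 40\right) + \frac{1422 - 1142}{1005 + 21 \left(13 + 19\right)}\right) \left(140 - 1941\right) = \left(\left(-10 - 49920\right) + \frac{280}{1005 + 21 \cdot 32}\right) \left(-1801\right) = \left(-49930 + \frac{280}{1005 + 672}\right) \left(-1801\right) = \left(-49930 + \frac{280}{1677}\right) \left(-1801\right) = \left(- \frac{83732330}{1677}\right) \left(-1801\right) = \frac{150801926330}{1677}$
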